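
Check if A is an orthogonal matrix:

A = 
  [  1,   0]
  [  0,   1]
Yes

AᵀA = 
  [  1,   0]
  [  0,   1]
= I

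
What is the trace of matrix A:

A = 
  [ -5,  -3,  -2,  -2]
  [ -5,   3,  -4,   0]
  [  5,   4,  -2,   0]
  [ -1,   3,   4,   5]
1

tr(A) = -5 + 3 + -2 + 5 = 1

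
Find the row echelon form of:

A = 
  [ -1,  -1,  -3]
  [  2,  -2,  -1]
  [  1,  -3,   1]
Row operations:
R2 → R2 + (2)·R1
R3 → R3 + (1)·R1
R3 → R3 - (1)·R2

Resulting echelon form:
REF = 
  [ -1,  -1,  -3]
  [  0,  -4,  -7]
  [  0,   0,   5]

Rank = 3 (number of non-zero pivot rows).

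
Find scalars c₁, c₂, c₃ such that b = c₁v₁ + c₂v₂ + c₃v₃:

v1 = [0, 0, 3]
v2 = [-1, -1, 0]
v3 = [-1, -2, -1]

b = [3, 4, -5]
c1 = -2, c2 = -2, c3 = -1

b = -2·v1 + -2·v2 + -1·v3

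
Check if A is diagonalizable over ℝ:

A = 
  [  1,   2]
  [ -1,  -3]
Yes

tr(A) = -2, det(A) = -1
Characteristic polynomial: λ² - tr(A)λ + det(A) = λ² + 2λ - 1
λ² + 2λ - 1 = 0  ⇒  λ = (-2 ± √((2)² - 4·(-1)))/2 = (-2 ± √(8))/2
  = -1 + √2,  -1 - √2
Eigenvalues: -1 + √2, -1 - √2  (≈ 0.4142, -2.414)
The two irrational eigenvalues are distinct (simple), so each has alg. mult. = geom. mult. = 1.
Sum of geometric multiplicities equals n, so A has n independent eigenvectors.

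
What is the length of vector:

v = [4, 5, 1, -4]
7.616

||v||₂ = √((4)² + (5)² + (1)² + (-4)²) = √58 = 7.616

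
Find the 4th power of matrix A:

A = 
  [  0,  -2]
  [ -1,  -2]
A² = A·A:
A²[1,1] = (0)(0) + (-2)(-1) = 2
A²[1,2] = (0)(-2) + (-2)(-2) = 4
A²[2,1] = (-1)(0) + (-2)(-1) = 2
A²[2,2] = (-1)(-2) + (-2)(-2) = 6
A² = 
  [  2,   4]
  [  2,   6]

A^3 = A^2·A:
A^3[1,1] = (2)(0) + (4)(-1) = -4
A^3[1,2] = (2)(-2) + (4)(-2) = -12
A^3[2,1] = (2)(0) + (6)(-1) = -6
A^3[2,2] = (2)(-2) + (6)(-2) = -16
A^3 = 
  [ -4, -12]
  [ -6, -16]

A^4 = A^3·A:
A^4[1,1] = (-4)(0) + (-12)(-1) = 12
A^4[1,2] = (-4)(-2) + (-12)(-2) = 32
A^4[2,1] = (-6)(0) + (-16)(-1) = 16
A^4[2,2] = (-6)(-2) + (-16)(-2) = 44
A^4 = 
  [ 12,  32]
  [ 16,  44]

Therefore
A^4 = 
  [ 12,  32]
  [ 16,  44]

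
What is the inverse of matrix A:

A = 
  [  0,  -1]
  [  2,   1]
det(A) = (0)(1) - (-1)(2) = 2
For a 2×2 matrix, A⁻¹ = (1/det(A)) · [[d, -b], [-c, a]]
    = (1/2) · [[1, 1], [-2, 0]]

A⁻¹ = 
  [1/2, 1/2]
  [ -1,   0]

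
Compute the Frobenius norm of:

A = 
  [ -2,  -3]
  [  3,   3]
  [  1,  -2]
||A||_F = 6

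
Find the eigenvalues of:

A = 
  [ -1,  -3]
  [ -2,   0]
λ = 2, -3

tr(A) = -1, det(A) = -6
Characteristic polynomial: λ² - tr(A)λ + det(A) = λ² + λ - 6
λ² + λ - 6 = (λ + 3)(λ - 2)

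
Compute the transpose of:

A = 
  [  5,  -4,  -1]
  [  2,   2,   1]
Aᵀ = 
  [  5,   2]
  [ -4,   2]
  [ -1,   1]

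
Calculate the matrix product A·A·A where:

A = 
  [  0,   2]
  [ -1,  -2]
A² = A·A:
A²[1,1] = (0)(0) + (2)(-1) = -2
A²[1,2] = (0)(2) + (2)(-2) = -4
A²[2,1] = (-1)(0) + (-2)(-1) = 2
A²[2,2] = (-1)(2) + (-2)(-2) = 2
A² = 
  [ -2,  -4]
  [  2,   2]

A^3 = A^2·A:
A^3[1,1] = (-2)(0) + (-4)(-1) = 4
A^3[1,2] = (-2)(2) + (-4)(-2) = 4
A^3[2,1] = (2)(0) + (2)(-1) = -2
A^3[2,2] = (2)(2) + (2)(-2) = 0
A^3 = 
  [  4,   4]
  [ -2,   0]

Therefore
A^3 = 
  [  4,   4]
  [ -2,   0]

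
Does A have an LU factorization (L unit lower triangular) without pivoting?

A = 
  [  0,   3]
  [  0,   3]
Yes.
The first column is zero, so A is already upper triangular: L = I, U = A.
L = 
  [  1,   0]
  [  0,   1]
U = 
  [  0,   3]
  [  0,   3]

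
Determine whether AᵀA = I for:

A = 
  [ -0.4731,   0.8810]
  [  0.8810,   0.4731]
Yes

AᵀA = 
  [  1,   0]
  [  0,   1]
≈ I (equal to I up to the 4-dp rounding of the entries)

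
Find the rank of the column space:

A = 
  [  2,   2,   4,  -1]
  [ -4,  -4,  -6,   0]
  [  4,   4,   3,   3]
Row reduce:
R2 → R2 + (2)·R1
R3 → R3 - (2)·R1
R3 → R3 + (5/2)·R2
REF = 
  [  2,   2,   4,  -1]
  [  0,   0,   2,  -2]
  [  0,   0,   0,   0]
Pivot columns: 1, 3 → 2 pivots.
dim(Col(A)) = number of pivot columns = 2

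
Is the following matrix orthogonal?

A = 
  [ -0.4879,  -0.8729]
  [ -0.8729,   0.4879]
Yes

AᵀA = 
  [  1,   0]
  [  0,   1]
≈ I (equal to I up to the 4-dp rounding of the entries)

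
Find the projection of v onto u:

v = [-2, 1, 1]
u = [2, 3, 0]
v·u = (-2)(2) + (1)(3) + (1)(0) = -1
u·u = (2)² + (3)² + (0)² = 13
proj_u(v) = (v·u / u·u) × u = (-1/13) × u

proj_u(v) = [-2/13, -3/13, 0]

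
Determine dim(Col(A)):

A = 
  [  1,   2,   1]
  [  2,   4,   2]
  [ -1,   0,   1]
dim(Col(A)) = 2

Row reduce:
R2 → R2 - (2)·R1
R3 → R3 + (1)·R1
Swap R2 ↔ R3
REF = 
  [  1,   2,   1]
  [  0,   2,   2]
  [  0,   0,   0]
Pivot columns: 1, 2 → 2 pivots.
dim(Col(A)) = number of pivot columns = 2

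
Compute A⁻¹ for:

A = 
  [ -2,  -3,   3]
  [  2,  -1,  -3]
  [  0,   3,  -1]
det(A) = (-2)·((-1)(-1) - (-3)(3)) - (-3)·((2)(-1) - (-3)(0)) + (3)·((2)(3) - (-1)(0))
  = (-2)(10) - (-3)(-2) + (3)(6)
  = -8
det(A) = -8 ≠ 0, so A is invertible.

Cofactors Cᵢⱼ = (-1)ⁱ⁺ʲ·Mᵢⱼ:
C = 
  [ 10,   2,   6]
  [  6,   2,   6]
  [ 12,   0,   8]

adj(A) = Cᵀ:
adj(A) = 
  [ 10,   6,  12]
  [  2,   2,   0]
  [  6,   6,   8]

A⁻¹ = (-1/8) · adj(A):
A⁻¹ = 
  [-5/4, -3/4, -3/2]
  [-1/4, -1/4,    0]
  [-3/4, -3/4,   -1]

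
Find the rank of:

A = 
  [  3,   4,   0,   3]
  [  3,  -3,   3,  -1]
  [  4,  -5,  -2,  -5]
Row reduce:
R2 → R2 - (1)·R1
R3 → R3 - (4/3)·R1
R3 → R3 - (31/21)·R2
REF = 
  [     3,      4,      0,      3]
  [     0,     -7,      3,     -4]
  [     0,      0,  -45/7, -65/21]
Pivot columns: 1, 2, 3 → 3 pivots.

rank(A) = 3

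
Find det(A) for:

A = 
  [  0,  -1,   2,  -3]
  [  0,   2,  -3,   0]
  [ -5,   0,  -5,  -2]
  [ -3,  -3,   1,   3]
6

Cofactor expansion along row 1: det(A) = a₁₁M₁₁ - a₁₂M₁₂ + a₁₃M₁₃ - a₁₄M₁₄

M₁₁ = det[[2, -3, 0]; [0, -5, -2]; [-3, 1, 3]]
  = (2)·((-5)(3) - (-2)(1)) - (-3)·((0)(3) - (-2)(-3)) + (0)·((0)(1) - (-5)(-3))
  = (2)(-13) - (-3)(-6) + (0)(-15)
  = -44
M₁₂ = det[[0, -3, 0]; [-5, -5, -2]; [-3, 1, 3]]
  = (0)·((-5)(3) - (-2)(1)) - (-3)·((-5)(3) - (-2)(-3)) + (0)·((-5)(1) - (-5)(-3))
  = (0)(-13) - (-3)(-21) + (0)(-20)
  = -63
M₁₃ = det[[0, 2, 0]; [-5, 0, -2]; [-3, -3, 3]]
  = (0)·((0)(3) - (-2)(-3)) - (2)·((-5)(3) - (-2)(-3)) + (0)·((-5)(-3) - (0)(-3))
  = (0)(-6) - (2)(-21) + (0)(15)
  = 42
M₁₄ = det[[0, 2, -3]; [-5, 0, -5]; [-3, -3, 1]]
  = (0)·((0)(1) - (-5)(-3)) - (2)·((-5)(1) - (-5)(-3)) + (-3)·((-5)(-3) - (0)(-3))
  = (0)(-15) - (2)(-20) + (-3)(15)
  = -5

det(A) = (0)(-44) - (-1)(-63) + (2)(42) - (-3)(-5) = 6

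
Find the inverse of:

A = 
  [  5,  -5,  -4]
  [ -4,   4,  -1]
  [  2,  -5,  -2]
det(A) = (5)·((4)(-2) - (-1)(-5)) - (-5)·((-4)(-2) - (-1)(2)) + (-4)·((-4)(-5) - (4)(2))
  = (5)(-13) - (-5)(10) + (-4)(12)
  = -63
det(A) = -63 ≠ 0, so A is invertible.

Cofactors Cᵢⱼ = (-1)ⁱ⁺ʲ·Mᵢⱼ:
C = 
  [-13, -10,  12]
  [ 10,  -2,  15]
  [ 21,  21,   0]

adj(A) = Cᵀ:
adj(A) = 
  [-13,  10,  21]
  [-10,  -2,  21]
  [ 12,  15,   0]

A⁻¹ = (-1/63) · adj(A):
A⁻¹ = 
  [ 13/63, -10/63,   -1/3]
  [ 10/63,   2/63,   -1/3]
  [ -4/21,  -5/21,      0]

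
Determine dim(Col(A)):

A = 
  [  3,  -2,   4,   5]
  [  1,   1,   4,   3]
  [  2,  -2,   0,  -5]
dim(Col(A)) = 3

Row reduce:
R2 → R2 - (1/3)·R1
R3 → R3 - (2/3)·R1
R3 → R3 + (2/5)·R2
REF = 
  [    3,    -2,     4,     5]
  [    0,   5/3,   8/3,   4/3]
  [    0,     0,  -8/5, -39/5]
Pivot columns: 1, 2, 3 → 3 pivots.
dim(Col(A)) = number of pivot columns = 3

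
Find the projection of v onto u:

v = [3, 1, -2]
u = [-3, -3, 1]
proj_u(v) = [42/19, 42/19, -14/19]

v·u = (3)(-3) + (1)(-3) + (-2)(1) = -14
u·u = (-3)² + (-3)² + (1)² = 19
proj_u(v) = (v·u / u·u) × u = (-14/19) × u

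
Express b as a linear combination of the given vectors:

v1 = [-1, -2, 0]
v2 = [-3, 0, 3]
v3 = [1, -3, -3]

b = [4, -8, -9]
c1 = 1, c2 = -1, c3 = 2

b = 1·v1 + -1·v2 + 2·v3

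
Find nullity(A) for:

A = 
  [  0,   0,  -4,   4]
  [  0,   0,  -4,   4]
nullity(A) = 3

Row reduce:
R2 → R2 - (1)·R1
REF = 
  [  0,   0,  -4,   4]
  [  0,   0,   0,   0]
Pivot columns: 3 → 1 pivot.
rank(A) = 1, so nullity(A) = 4 - 1 = 3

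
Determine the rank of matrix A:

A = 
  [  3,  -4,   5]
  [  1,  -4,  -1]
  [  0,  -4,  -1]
Row reduce:
R2 → R2 - (1/3)·R1
R3 → R3 - (3/2)·R2
REF = 
  [   3,   -4,    5]
  [   0, -8/3, -8/3]
  [   0,    0,    3]
Pivot columns: 1, 2, 3 → 3 pivots.

rank(A) = 3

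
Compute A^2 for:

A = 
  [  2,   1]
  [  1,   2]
A² = A·A:
A²[1,1] = (2)(2) + (1)(1) = 5
A²[1,2] = (2)(1) + (1)(2) = 4
A²[2,1] = (1)(2) + (2)(1) = 4
A²[2,2] = (1)(1) + (2)(2) = 5
A² = 
  [  5,   4]
  [  4,   5]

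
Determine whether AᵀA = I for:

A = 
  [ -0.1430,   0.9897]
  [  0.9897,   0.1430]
Yes

AᵀA = 
  [  1,   0]
  [  0,   1]
≈ I (equal to I up to the 4-dp rounding of the entries)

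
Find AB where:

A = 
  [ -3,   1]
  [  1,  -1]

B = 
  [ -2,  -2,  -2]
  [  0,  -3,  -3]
AB = 
  [  6,   3,   3]
  [ -2,   1,   1]

A is 2×2 and B is 2×3, so AB is 2×3. Each entry is (row of A)·(column of B):
AB[1,1] = (-3)(-2) + (1)(0) = 6
AB[1,2] = (-3)(-2) + (1)(-3) = 3
AB[1,3] = (-3)(-2) + (1)(-3) = 3
AB[2,1] = (1)(-2) + (-1)(0) = -2
AB[2,2] = (1)(-2) + (-1)(-3) = 1
AB[2,3] = (1)(-2) + (-1)(-3) = 1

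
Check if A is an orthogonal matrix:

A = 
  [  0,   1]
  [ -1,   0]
Yes

AᵀA = 
  [  1,   0]
  [  0,   1]
= I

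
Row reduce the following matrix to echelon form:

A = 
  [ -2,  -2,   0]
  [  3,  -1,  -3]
Row operations:
R2 → R2 + (3/2)·R1

Resulting echelon form:
REF = 
  [ -2,  -2,   0]
  [  0,  -4,  -3]

Rank = 2 (number of non-zero pivot rows).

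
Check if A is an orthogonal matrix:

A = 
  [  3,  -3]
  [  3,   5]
No

AᵀA = 
  [ 18,   6]
  [  6,  34]
≠ I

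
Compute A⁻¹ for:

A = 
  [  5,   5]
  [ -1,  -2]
det(A) = (5)(-2) - (5)(-1) = -5
For a 2×2 matrix, A⁻¹ = (1/det(A)) · [[d, -b], [-c, a]]
    = (-1/5) · [[-2, -5], [1, 5]]

A⁻¹ = 
  [ 2/5,    1]
  [-1/5,   -1]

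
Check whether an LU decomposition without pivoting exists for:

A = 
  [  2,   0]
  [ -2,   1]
Yes.
A[1,1] = 2 ≠ 0, so Gaussian elimination proceeds without a row swap: multiplier ℓ₂₁ = (-2)/(2) = -1, and U[2,2] = 1 - (-1)(0) = 1.
L = 
  [  1,   0]
  [ -1,   1]
U = 
  [  2,   0]
  [  0,   1]
Check row 2 of LU: [(-1)(2), (-1)(0) + 1] = [-2, 1] = row 2 of A ✓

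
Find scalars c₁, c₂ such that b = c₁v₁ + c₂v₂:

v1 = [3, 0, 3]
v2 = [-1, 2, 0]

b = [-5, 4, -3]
c1 = -1, c2 = 2

b = -1·v1 + 2·v2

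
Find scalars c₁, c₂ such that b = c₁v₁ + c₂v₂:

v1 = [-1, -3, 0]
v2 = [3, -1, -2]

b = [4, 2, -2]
c1 = -1, c2 = 1

b = -1·v1 + 1·v2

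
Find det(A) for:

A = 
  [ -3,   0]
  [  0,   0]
For a 2×2 matrix, det = ad - bc = (-3)(0) - (0)(0) = 0

det(A) = 0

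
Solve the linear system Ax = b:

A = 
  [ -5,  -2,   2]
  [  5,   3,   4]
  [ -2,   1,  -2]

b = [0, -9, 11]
Row reduce the augmented matrix [A|b]:
R2 → R2 + (1)·R1
R3 → R3 - (2/5)·R1
R3 → R3 - (9/5)·R2
REF = 
  [   -5,    -2,     2,     0]
  [    0,     1,     6,    -9]
  [    0,     0, -68/5, 136/5]

Back-substitution:
x₃ = (136/5) / (-68/5) = -2
x₂ = (-9 - (6)(-2)) / 1 = 3
x₁ = (0 - (-2)(3) - (2)(-2)) / (-5) = -2

x = [-2, 3, -2]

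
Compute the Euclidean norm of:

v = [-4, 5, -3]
7.071

||v||₂ = √((-4)² + (5)² + (-3)²) = √50 = 7.071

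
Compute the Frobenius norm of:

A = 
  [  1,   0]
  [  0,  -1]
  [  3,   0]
||A||_F = 3.317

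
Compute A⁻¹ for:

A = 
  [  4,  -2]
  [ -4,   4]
det(A) = (4)(4) - (-2)(-4) = 8
For a 2×2 matrix, A⁻¹ = (1/det(A)) · [[d, -b], [-c, a]]
    = (1/8) · [[4, 2], [4, 4]]

A⁻¹ = 
  [1/2, 1/4]
  [1/2, 1/2]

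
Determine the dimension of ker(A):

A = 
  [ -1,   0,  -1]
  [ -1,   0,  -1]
nullity(A) = 2

Row reduce:
R2 → R2 - (1)·R1
REF = 
  [ -1,   0,  -1]
  [  0,   0,   0]
Pivot columns: 1 → 1 pivot.
rank(A) = 1, so nullity(A) = 3 - 1 = 2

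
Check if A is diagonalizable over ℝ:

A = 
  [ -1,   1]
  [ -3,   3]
Yes

tr(A) = 2, det(A) = 0
Characteristic polynomial: λ² - tr(A)λ + det(A) = λ² - 2λ
λ² - 2λ = λ(λ - 2)
Eigenvalues: 2, 0
λ=0: alg. mult. = 1, geom. mult. = 2 - rank(A - (0)I) = 2 - 1 = 1
λ=2: alg. mult. = 1, geom. mult. = 2 - rank(A - (2)I) = 2 - 1 = 1
Sum of geometric multiplicities equals n, so A has n independent eigenvectors.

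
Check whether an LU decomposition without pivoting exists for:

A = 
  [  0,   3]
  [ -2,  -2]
No.
A[1,1] = 0 but A[2,1] = -2 ≠ 0. Any LU with L unit lower triangular has (LU)[1,1] = U[1,1] and (LU)[2,1] = L[2,1]·U[1,1]; matching A forces U[1,1] = 0, which then forces (LU)[2,1] = 0 ≠ -2. A row swap (pivoting) is required.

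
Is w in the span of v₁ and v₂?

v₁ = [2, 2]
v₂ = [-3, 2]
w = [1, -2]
Yes

Form the augmented matrix and row-reduce:
[v₁|v₂|w] = 
  [  2,  -3,   1]
  [  2,   2,  -2]
R2 → R2 - (1)·R1
REF = 
  [  2,  -3,   1]
  [  0,   5,  -3]

No row of the form [0 0 | nonzero], so the system is consistent. Back-substitution gives c₁ = -2/5, c₂ = -3/5: w = (-2/5)·v₁ + (-3/5)·v₂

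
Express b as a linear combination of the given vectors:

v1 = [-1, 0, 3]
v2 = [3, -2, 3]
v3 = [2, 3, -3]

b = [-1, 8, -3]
c1 = 2, c2 = -1, c3 = 2

b = 2·v1 + -1·v2 + 2·v3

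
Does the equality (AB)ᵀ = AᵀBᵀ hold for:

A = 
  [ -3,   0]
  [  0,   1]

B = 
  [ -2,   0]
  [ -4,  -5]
No

(AB)ᵀ = 
  [  6,  -4]
  [  0,  -5]

AᵀBᵀ = 
  [  6,  12]
  [  0,  -5]

The two matrices differ, so (AB)ᵀ ≠ AᵀBᵀ in general. The correct identity is (AB)ᵀ = BᵀAᵀ.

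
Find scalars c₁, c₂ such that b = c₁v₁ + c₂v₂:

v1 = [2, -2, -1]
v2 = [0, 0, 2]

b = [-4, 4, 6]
c1 = -2, c2 = 2

b = -2·v1 + 2·v2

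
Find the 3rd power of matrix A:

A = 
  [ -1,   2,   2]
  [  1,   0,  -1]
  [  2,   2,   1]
A^3 = 
  [ -9,  10,  10]
  [  5,  -4,  -5]
  [ 10,  10,   1]

A² = A·A:
A²[1,1] = (-1)(-1) + (2)(1) + (2)(2) = 7
A²[1,2] = (-1)(2) + (2)(0) + (2)(2) = 2
A²[1,3] = (-1)(2) + (2)(-1) + (2)(1) = -2
A²[2,1] = (1)(-1) + (0)(1) + (-1)(2) = -3
A²[2,2] = (1)(2) + (0)(0) + (-1)(2) = 0
A²[2,3] = (1)(2) + (0)(-1) + (-1)(1) = 1
A²[3,1] = (2)(-1) + (2)(1) + (1)(2) = 2
A²[3,2] = (2)(2) + (2)(0) + (1)(2) = 6
A²[3,3] = (2)(2) + (2)(-1) + (1)(1) = 3
A² = 
  [  7,   2,  -2]
  [ -3,   0,   1]
  [  2,   6,   3]

A^3 = A^2·A:
A^3[1,1] = (7)(-1) + (2)(1) + (-2)(2) = -9
A^3[1,2] = (7)(2) + (2)(0) + (-2)(2) = 10
A^3[1,3] = (7)(2) + (2)(-1) + (-2)(1) = 10
A^3[2,1] = (-3)(-1) + (0)(1) + (1)(2) = 5
A^3[2,2] = (-3)(2) + (0)(0) + (1)(2) = -4
A^3[2,3] = (-3)(2) + (0)(-1) + (1)(1) = -5
A^3[3,1] = (2)(-1) + (6)(1) + (3)(2) = 10
A^3[3,2] = (2)(2) + (6)(0) + (3)(2) = 10
A^3[3,3] = (2)(2) + (6)(-1) + (3)(1) = 1
A^3 = 
  [ -9,  10,  10]
  [  5,  -4,  -5]
  [ 10,  10,   1]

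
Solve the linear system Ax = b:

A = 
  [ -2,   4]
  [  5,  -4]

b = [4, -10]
x = [-2, 0]

Row reduce the augmented matrix [A|b]:
R2 → R2 + (5/2)·R1
REF = 
  [ -2,   4,   4]
  [  0,   6,   0]

Back-substitution:
x₂ = 0 / 6 = 0
x₁ = (4 - (4)(0)) / (-2) = -2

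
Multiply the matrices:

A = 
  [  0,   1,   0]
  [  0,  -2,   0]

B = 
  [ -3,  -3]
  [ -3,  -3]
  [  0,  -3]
AB = 
  [ -3,  -3]
  [  6,   6]

A is 2×3 and B is 3×2, so AB is 2×2. Each entry is (row of A)·(column of B):
AB[1,1] = (0)(-3) + (1)(-3) + (0)(0) = -3
AB[1,2] = (0)(-3) + (1)(-3) + (0)(-3) = -3
AB[2,1] = (0)(-3) + (-2)(-3) + (0)(0) = 6
AB[2,2] = (0)(-3) + (-2)(-3) + (0)(-3) = 6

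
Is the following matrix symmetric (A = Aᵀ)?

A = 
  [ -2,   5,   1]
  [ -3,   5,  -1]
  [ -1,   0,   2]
No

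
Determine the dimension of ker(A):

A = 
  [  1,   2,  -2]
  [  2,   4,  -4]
nullity(A) = 2

Row reduce:
R2 → R2 - (2)·R1
REF = 
  [  1,   2,  -2]
  [  0,   0,   0]
Pivot columns: 1 → 1 pivot.
rank(A) = 1, so nullity(A) = 3 - 1 = 2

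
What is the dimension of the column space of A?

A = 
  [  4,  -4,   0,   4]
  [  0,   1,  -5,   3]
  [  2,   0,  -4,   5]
dim(Col(A)) = 3

Row reduce:
R3 → R3 - (1/2)·R1
R3 → R3 - (2)·R2
REF = 
  [  4,  -4,   0,   4]
  [  0,   1,  -5,   3]
  [  0,   0,   6,  -3]
Pivot columns: 1, 2, 3 → 3 pivots.
dim(Col(A)) = number of pivot columns = 3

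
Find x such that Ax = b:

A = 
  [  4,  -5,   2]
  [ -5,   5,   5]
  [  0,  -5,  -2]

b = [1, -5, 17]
Row reduce the augmented matrix [A|b]:
R2 → R2 + (5/4)·R1
R3 → R3 - (4)·R2
REF = 
  [    4,    -5,     2,     1]
  [    0,  -5/4,  15/2, -15/4]
  [    0,     0,   -32,    32]

Back-substitution:
x₃ = 32 / (-32) = -1
x₂ = (-15/4 - (15/2)(-1)) / (-5/4) = -3
x₁ = (1 - (-5)(-3) - (2)(-1)) / 4 = -3

x = [-3, -3, -1]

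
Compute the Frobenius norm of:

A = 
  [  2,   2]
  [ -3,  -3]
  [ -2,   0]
||A||_F = 5.477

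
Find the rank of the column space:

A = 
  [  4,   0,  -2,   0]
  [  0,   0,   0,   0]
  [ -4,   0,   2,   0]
Row reduce:
R3 → R3 + (1)·R1
REF = 
  [  4,   0,  -2,   0]
  [  0,   0,   0,   0]
  [  0,   0,   0,   0]
Pivot columns: 1 → 1 pivot.
dim(Col(A)) = number of pivot columns = 1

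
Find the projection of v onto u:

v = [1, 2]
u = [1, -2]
v·u = (1)(1) + (2)(-2) = -3
u·u = (1)² + (-2)² = 5
proj_u(v) = (v·u / u·u) × u = (-3/5) × u

proj_u(v) = [-3/5, 6/5]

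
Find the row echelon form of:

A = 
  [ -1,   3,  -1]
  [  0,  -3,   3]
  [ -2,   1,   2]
Row operations:
R3 → R3 - (2)·R1
R3 → R3 - (5/3)·R2

Resulting echelon form:
REF = 
  [ -1,   3,  -1]
  [  0,  -3,   3]
  [  0,   0,  -1]

Rank = 3 (number of non-zero pivot rows).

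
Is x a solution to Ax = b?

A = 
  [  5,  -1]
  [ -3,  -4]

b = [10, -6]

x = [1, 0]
No

Ax = [5, -3] ≠ b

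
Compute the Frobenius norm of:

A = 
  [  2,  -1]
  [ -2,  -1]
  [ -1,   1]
||A||_F = 3.464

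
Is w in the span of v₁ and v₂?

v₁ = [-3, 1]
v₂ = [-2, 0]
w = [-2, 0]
Yes

Form the augmented matrix and row-reduce:
[v₁|v₂|w] = 
  [ -3,  -2,  -2]
  [  1,   0,   0]
R2 → R2 + (1/3)·R1
REF = 
  [  -3,   -2,   -2]
  [   0, -2/3, -2/3]

No row of the form [0 0 | nonzero], so the system is consistent. Back-substitution gives c₁ = 0, c₂ = 1: w = (0)·v₁ + (1)·v₂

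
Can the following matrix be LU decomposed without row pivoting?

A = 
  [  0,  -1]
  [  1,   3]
No.
A[1,1] = 0 but A[2,1] = 1 ≠ 0. Any LU with L unit lower triangular has (LU)[1,1] = U[1,1] and (LU)[2,1] = L[2,1]·U[1,1]; matching A forces U[1,1] = 0, which then forces (LU)[2,1] = 0 ≠ 1. A row swap (pivoting) is required.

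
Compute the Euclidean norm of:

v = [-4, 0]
4

||v||₂ = √((-4)² + (0)²) = √16 = 4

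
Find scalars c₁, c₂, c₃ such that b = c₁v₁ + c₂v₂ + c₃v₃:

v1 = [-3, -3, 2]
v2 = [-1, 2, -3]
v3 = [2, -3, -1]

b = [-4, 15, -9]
c1 = -1, c2 = 3, c3 = -2

b = -1·v1 + 3·v2 + -2·v3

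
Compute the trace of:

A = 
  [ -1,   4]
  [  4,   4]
3

tr(A) = -1 + 4 = 3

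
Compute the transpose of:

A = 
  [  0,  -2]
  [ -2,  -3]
Aᵀ = 
  [  0,  -2]
  [ -2,  -3]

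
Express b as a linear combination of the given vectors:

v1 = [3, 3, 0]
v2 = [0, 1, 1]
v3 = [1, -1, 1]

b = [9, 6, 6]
c1 = 2, c2 = 3, c3 = 3

b = 2·v1 + 3·v2 + 3·v3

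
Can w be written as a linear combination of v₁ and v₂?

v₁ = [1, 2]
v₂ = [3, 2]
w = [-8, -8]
Yes

Form the augmented matrix and row-reduce:
[v₁|v₂|w] = 
  [  1,   3,  -8]
  [  2,   2,  -8]
R2 → R2 - (2)·R1
REF = 
  [  1,   3,  -8]
  [  0,  -4,   8]

No row of the form [0 0 | nonzero], so the system is consistent. Back-substitution gives c₁ = -2, c₂ = -2: w = (-2)·v₁ + (-2)·v₂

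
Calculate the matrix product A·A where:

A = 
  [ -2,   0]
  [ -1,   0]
A² = A·A:
A²[1,1] = (-2)(-2) + (0)(-1) = 4
A²[1,2] = (-2)(0) + (0)(0) = 0
A²[2,1] = (-1)(-2) + (0)(-1) = 2
A²[2,2] = (-1)(0) + (0)(0) = 0
A² = 
  [  4,   0]
  [  2,   0]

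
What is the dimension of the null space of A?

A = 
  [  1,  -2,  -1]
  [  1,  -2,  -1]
nullity(A) = 2

Row reduce:
R2 → R2 - (1)·R1
REF = 
  [  1,  -2,  -1]
  [  0,   0,   0]
Pivot columns: 1 → 1 pivot.
rank(A) = 1, so nullity(A) = 3 - 1 = 2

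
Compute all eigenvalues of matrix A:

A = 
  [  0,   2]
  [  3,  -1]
tr(A) = -1, det(A) = -6
Characteristic polynomial: λ² - tr(A)λ + det(A) = λ² + λ - 6
λ² + λ - 6 = (λ + 3)(λ - 2)

λ = 2, -3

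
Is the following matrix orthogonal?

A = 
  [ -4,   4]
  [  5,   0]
No

AᵀA = 
  [ 41, -16]
  [-16,  16]
≠ I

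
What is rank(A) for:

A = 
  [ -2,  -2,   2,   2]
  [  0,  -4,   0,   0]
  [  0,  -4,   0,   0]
Row reduce:
R3 → R3 - (1)·R2
REF = 
  [ -2,  -2,   2,   2]
  [  0,  -4,   0,   0]
  [  0,   0,   0,   0]
Pivot columns: 1, 2 → 2 pivots.

rank(A) = 2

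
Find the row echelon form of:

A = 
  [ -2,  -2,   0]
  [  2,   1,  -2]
Row operations:
R2 → R2 + (1)·R1

Resulting echelon form:
REF = 
  [ -2,  -2,   0]
  [  0,  -1,  -2]

Rank = 2 (number of non-zero pivot rows).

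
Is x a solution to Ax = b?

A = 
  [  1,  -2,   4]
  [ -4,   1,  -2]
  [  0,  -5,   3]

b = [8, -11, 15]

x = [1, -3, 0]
No

Ax = [7, -7, 15] ≠ b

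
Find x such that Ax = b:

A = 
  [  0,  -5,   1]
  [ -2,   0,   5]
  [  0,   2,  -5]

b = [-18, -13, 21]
x = [-1, 3, -3]

Row reduce the augmented matrix [A|b]:
Swap R1 ↔ R2
R3 → R3 + (2/5)·R2
REF = 
  [   -2,     0,     5,   -13]
  [    0,    -5,     1,   -18]
  [    0,     0, -23/5,  69/5]

Back-substitution:
x₃ = (69/5) / (-23/5) = -3
x₂ = (-18 - (1)(-3)) / (-5) = 3
x₁ = (-13 - (0)(3) - (5)(-3)) / (-2) = -1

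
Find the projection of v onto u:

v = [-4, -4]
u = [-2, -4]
v·u = (-4)(-2) + (-4)(-4) = 24
u·u = (-2)² + (-4)² = 20
proj_u(v) = (v·u / u·u) × u = (24/20) × u = (6/5) × u

proj_u(v) = [-12/5, -24/5]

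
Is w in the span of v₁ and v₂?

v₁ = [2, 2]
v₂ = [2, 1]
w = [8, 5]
Yes

Form the augmented matrix and row-reduce:
[v₁|v₂|w] = 
  [  2,   2,   8]
  [  2,   1,   5]
R2 → R2 - (1)·R1
REF = 
  [  2,   2,   8]
  [  0,  -1,  -3]

No row of the form [0 0 | nonzero], so the system is consistent. Back-substitution gives c₁ = 1, c₂ = 3: w = (1)·v₁ + (3)·v₂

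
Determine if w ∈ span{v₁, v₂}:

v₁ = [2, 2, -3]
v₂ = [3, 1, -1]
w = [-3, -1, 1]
Yes

Form the augmented matrix and row-reduce:
[v₁|v₂|w] = 
  [  2,   3,  -3]
  [  2,   1,  -1]
  [ -3,  -1,   1]
R2 → R2 - (1)·R1
R3 → R3 + (3/2)·R1
R3 → R3 + (7/4)·R2
REF = 
  [  2,   3,  -3]
  [  0,  -2,   2]
  [  0,   0,   0]

No row of the form [0 0 | nonzero], so the system is consistent. Back-substitution gives c₁ = 0, c₂ = -1: w = (0)·v₁ + (-1)·v₂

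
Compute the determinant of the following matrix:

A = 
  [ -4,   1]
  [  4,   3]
-16

For a 2×2 matrix, det = ad - bc = (-4)(3) - (1)(4) = -16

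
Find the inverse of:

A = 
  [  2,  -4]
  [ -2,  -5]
det(A) = (2)(-5) - (-4)(-2) = -18
For a 2×2 matrix, A⁻¹ = (1/det(A)) · [[d, -b], [-c, a]]
    = (-1/18) · [[-5, 4], [2, 2]]

A⁻¹ = 
  [5/18, -2/9]
  [-1/9, -1/9]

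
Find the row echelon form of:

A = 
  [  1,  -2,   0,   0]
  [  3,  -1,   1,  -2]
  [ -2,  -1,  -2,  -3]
Row operations:
R2 → R2 - (3)·R1
R3 → R3 + (2)·R1
R3 → R3 + (1)·R2

Resulting echelon form:
REF = 
  [  1,  -2,   0,   0]
  [  0,   5,   1,  -2]
  [  0,   0,  -1,  -5]

Rank = 3 (number of non-zero pivot rows).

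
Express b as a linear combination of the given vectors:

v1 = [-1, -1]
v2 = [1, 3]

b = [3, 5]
c1 = -2, c2 = 1

b = -2·v1 + 1·v2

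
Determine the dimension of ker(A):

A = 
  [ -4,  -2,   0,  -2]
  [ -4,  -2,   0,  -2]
nullity(A) = 3

Row reduce:
R2 → R2 - (1)·R1
REF = 
  [ -4,  -2,   0,  -2]
  [  0,   0,   0,   0]
Pivot columns: 1 → 1 pivot.
rank(A) = 1, so nullity(A) = 4 - 1 = 3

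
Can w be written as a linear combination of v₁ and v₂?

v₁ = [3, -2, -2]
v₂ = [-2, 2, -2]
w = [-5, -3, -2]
No

Form the augmented matrix and row-reduce:
[v₁|v₂|w] = 
  [  3,  -2,  -5]
  [ -2,   2,  -3]
  [ -2,  -2,  -2]
R2 → R2 + (2/3)·R1
R3 → R3 + (2/3)·R1
R3 → R3 + (5)·R2
REF = 
  [    3,    -2,    -5]
  [    0,   2/3, -19/3]
  [    0,     0,   -37]

Row 3 reads [0 0 | -37], i.e. 0 = -37, so the system is inconsistent and w ∉ span{v₁, v₂}.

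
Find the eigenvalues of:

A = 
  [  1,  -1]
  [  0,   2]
tr(A) = 3, det(A) = 2
Characteristic polynomial: λ² - tr(A)λ + det(A) = λ² - 3λ + 2
λ² - 3λ + 2 = (λ - 1)(λ - 2)

λ = 2, 1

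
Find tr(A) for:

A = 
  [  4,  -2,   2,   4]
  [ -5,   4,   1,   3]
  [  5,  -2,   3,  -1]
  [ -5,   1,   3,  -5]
6

tr(A) = 4 + 4 + 3 + -5 = 6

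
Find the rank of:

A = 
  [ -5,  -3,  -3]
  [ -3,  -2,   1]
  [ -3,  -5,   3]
rank(A) = 3

Row reduce:
R2 → R2 - (3/5)·R1
R3 → R3 - (3/5)·R1
R3 → R3 - (16)·R2
REF = 
  [  -5,   -3,   -3]
  [   0, -1/5, 14/5]
  [   0,    0,  -40]
Pivot columns: 1, 2, 3 → 3 pivots.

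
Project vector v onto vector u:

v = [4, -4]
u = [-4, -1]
v·u = (4)(-4) + (-4)(-1) = -12
u·u = (-4)² + (-1)² = 17
proj_u(v) = (v·u / u·u) × u = (-12/17) × u

proj_u(v) = [48/17, 12/17]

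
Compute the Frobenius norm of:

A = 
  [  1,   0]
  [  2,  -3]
||A||_F = 3.742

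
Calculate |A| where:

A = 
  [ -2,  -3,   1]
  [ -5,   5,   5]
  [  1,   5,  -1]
Cofactor expansion along row 1:
det(A) = (-2)·((5)(-1) - (5)(5)) - (-3)·((-5)(-1) - (5)(1)) + (1)·((-5)(5) - (5)(1))
  = (-2)(-30) - (-3)(0) + (1)(-30)
  = 30

det(A) = 30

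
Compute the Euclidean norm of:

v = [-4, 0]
4

||v||₂ = √((-4)² + (0)²) = √16 = 4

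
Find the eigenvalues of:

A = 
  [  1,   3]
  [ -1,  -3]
λ = 0, -2

tr(A) = -2, det(A) = 0
Characteristic polynomial: λ² - tr(A)λ + det(A) = λ² + 2λ
λ² + 2λ = λ(λ + 2)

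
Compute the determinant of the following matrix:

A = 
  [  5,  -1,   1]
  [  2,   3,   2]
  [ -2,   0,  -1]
-7

Cofactor expansion along row 1:
det(A) = (5)·((3)(-1) - (2)(0)) - (-1)·((2)(-1) - (2)(-2)) + (1)·((2)(0) - (3)(-2))
  = (5)(-3) - (-1)(2) + (1)(6)
  = -7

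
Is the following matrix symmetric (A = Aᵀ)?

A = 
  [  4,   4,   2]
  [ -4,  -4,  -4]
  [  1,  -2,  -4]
No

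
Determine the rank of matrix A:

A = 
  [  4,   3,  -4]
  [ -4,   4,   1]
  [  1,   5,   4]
Row reduce:
R2 → R2 + (1)·R1
R3 → R3 - (1/4)·R1
R3 → R3 - (17/28)·R2
REF = 
  [     4,      3,     -4]
  [     0,      7,     -3]
  [     0,      0, 191/28]
Pivot columns: 1, 2, 3 → 3 pivots.

rank(A) = 3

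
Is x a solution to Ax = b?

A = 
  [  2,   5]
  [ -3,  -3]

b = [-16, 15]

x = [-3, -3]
No

Ax = [-21, 18] ≠ b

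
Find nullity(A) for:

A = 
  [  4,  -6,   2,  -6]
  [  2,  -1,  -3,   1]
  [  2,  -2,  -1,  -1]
nullity(A) = 2

Row reduce:
R2 → R2 - (1/2)·R1
R3 → R3 - (1/2)·R1
R3 → R3 - (1/2)·R2
REF = 
  [  4,  -6,   2,  -6]
  [  0,   2,  -4,   4]
  [  0,   0,   0,   0]
Pivot columns: 1, 2 → 2 pivots.
rank(A) = 2, so nullity(A) = 4 - 2 = 2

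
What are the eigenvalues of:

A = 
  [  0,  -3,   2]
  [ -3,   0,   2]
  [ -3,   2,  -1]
λ = 3, -2 + i, -2 - i  (≈ 3, -2 + 1i, -2 - 1i)

Characteristic polynomial: det(λI - A) = λ³ + λ² - 7λ - 15
Testing integer divisors of the constant term: p(3) = 0, so (λ - 3) is a factor:
p(λ) = (λ - 3)(λ² + 4λ + 5)
λ² + 4λ + 5 = 0  ⇒  λ = (-4 ± √((4)² - 4·(5)))/2 = (-4 ± √(-4))/2
  = -2 + i,  -2 - i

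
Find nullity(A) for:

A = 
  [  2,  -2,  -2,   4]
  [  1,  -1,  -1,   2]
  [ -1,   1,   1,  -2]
nullity(A) = 3

Row reduce:
R2 → R2 - (1/2)·R1
R3 → R3 + (1/2)·R1
REF = 
  [  2,  -2,  -2,   4]
  [  0,   0,   0,   0]
  [  0,   0,   0,   0]
Pivot columns: 1 → 1 pivot.
rank(A) = 1, so nullity(A) = 4 - 1 = 3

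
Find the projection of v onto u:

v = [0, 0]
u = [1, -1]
v·u = (0)(1) + (0)(-1) = 0
u·u = (1)² + (-1)² = 2
proj_u(v) = (v·u / u·u) × u = (0/2) × u = (0) × u

proj_u(v) = [0, 0]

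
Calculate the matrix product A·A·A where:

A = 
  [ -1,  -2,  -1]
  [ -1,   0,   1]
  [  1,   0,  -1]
A^3 = 
  [ -4,  -4,   0]
  [ -4,  -4,   0]
  [  4,   4,   0]

A² = A·A:
A²[1,1] = (-1)(-1) + (-2)(-1) + (-1)(1) = 2
A²[1,2] = (-1)(-2) + (-2)(0) + (-1)(0) = 2
A²[1,3] = (-1)(-1) + (-2)(1) + (-1)(-1) = 0
A²[2,1] = (-1)(-1) + (0)(-1) + (1)(1) = 2
A²[2,2] = (-1)(-2) + (0)(0) + (1)(0) = 2
A²[2,3] = (-1)(-1) + (0)(1) + (1)(-1) = 0
A²[3,1] = (1)(-1) + (0)(-1) + (-1)(1) = -2
A²[3,2] = (1)(-2) + (0)(0) + (-1)(0) = -2
A²[3,3] = (1)(-1) + (0)(1) + (-1)(-1) = 0
A² = 
  [  2,   2,   0]
  [  2,   2,   0]
  [ -2,  -2,   0]

A^3 = A^2·A:
A^3[1,1] = (2)(-1) + (2)(-1) + (0)(1) = -4
A^3[1,2] = (2)(-2) + (2)(0) + (0)(0) = -4
A^3[1,3] = (2)(-1) + (2)(1) + (0)(-1) = 0
A^3[2,1] = (2)(-1) + (2)(-1) + (0)(1) = -4
A^3[2,2] = (2)(-2) + (2)(0) + (0)(0) = -4
A^3[2,3] = (2)(-1) + (2)(1) + (0)(-1) = 0
A^3[3,1] = (-2)(-1) + (-2)(-1) + (0)(1) = 4
A^3[3,2] = (-2)(-2) + (-2)(0) + (0)(0) = 4
A^3[3,3] = (-2)(-1) + (-2)(1) + (0)(-1) = 0
A^3 = 
  [ -4,  -4,   0]
  [ -4,  -4,   0]
  [  4,   4,   0]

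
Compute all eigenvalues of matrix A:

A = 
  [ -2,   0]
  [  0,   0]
tr(A) = -2, det(A) = 0
Characteristic polynomial: λ² - tr(A)λ + det(A) = λ² + 2λ
λ² + 2λ = λ(λ + 2)

λ = 0, -2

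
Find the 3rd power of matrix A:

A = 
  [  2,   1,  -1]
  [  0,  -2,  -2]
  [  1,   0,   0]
A^3 = 
  [  2,   3,  -3]
  [  0, -10,  -6]
  [  3,   0,  -4]

A² = A·A:
A²[1,1] = (2)(2) + (1)(0) + (-1)(1) = 3
A²[1,2] = (2)(1) + (1)(-2) + (-1)(0) = 0
A²[1,3] = (2)(-1) + (1)(-2) + (-1)(0) = -4
A²[2,1] = (0)(2) + (-2)(0) + (-2)(1) = -2
A²[2,2] = (0)(1) + (-2)(-2) + (-2)(0) = 4
A²[2,3] = (0)(-1) + (-2)(-2) + (-2)(0) = 4
A²[3,1] = (1)(2) + (0)(0) + (0)(1) = 2
A²[3,2] = (1)(1) + (0)(-2) + (0)(0) = 1
A²[3,3] = (1)(-1) + (0)(-2) + (0)(0) = -1
A² = 
  [  3,   0,  -4]
  [ -2,   4,   4]
  [  2,   1,  -1]

A^3 = A^2·A:
A^3[1,1] = (3)(2) + (0)(0) + (-4)(1) = 2
A^3[1,2] = (3)(1) + (0)(-2) + (-4)(0) = 3
A^3[1,3] = (3)(-1) + (0)(-2) + (-4)(0) = -3
A^3[2,1] = (-2)(2) + (4)(0) + (4)(1) = 0
A^3[2,2] = (-2)(1) + (4)(-2) + (4)(0) = -10
A^3[2,3] = (-2)(-1) + (4)(-2) + (4)(0) = -6
A^3[3,1] = (2)(2) + (1)(0) + (-1)(1) = 3
A^3[3,2] = (2)(1) + (1)(-2) + (-1)(0) = 0
A^3[3,3] = (2)(-1) + (1)(-2) + (-1)(0) = -4
A^3 = 
  [  2,   3,  -3]
  [  0, -10,  -6]
  [  3,   0,  -4]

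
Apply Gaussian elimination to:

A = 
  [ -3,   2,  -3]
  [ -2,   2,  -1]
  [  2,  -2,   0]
Row operations:
R2 → R2 - (2/3)·R1
R3 → R3 + (2/3)·R1
R3 → R3 + (1)·R2

Resulting echelon form:
REF = 
  [ -3,   2,  -3]
  [  0, 2/3,   1]
  [  0,   0,  -1]

Rank = 3 (number of non-zero pivot rows).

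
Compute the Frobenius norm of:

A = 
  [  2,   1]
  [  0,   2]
||A||_F = 3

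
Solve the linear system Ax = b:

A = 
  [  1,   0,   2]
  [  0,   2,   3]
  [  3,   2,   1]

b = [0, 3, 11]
x = [2, 3, -1]

Row reduce the augmented matrix [A|b]:
R3 → R3 - (3)·R1
R3 → R3 - (1)·R2
REF = 
  [  1,   0,   2,   0]
  [  0,   2,   3,   3]
  [  0,   0,  -8,   8]

Back-substitution:
x₃ = 8 / (-8) = -1
x₂ = (3 - (3)(-1)) / 2 = 3
x₁ = (0 - (0)(3) - (2)(-1)) / 1 = 2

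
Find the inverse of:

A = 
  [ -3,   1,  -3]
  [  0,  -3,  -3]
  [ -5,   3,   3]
det(A) = (-3)·((-3)(3) - (-3)(3)) - (1)·((0)(3) - (-3)(-5)) + (-3)·((0)(3) - (-3)(-5))
  = (-3)(0) - (1)(-15) + (-3)(-15)
  = 60
det(A) = 60 ≠ 0, so A is invertible.

Cofactors Cᵢⱼ = (-1)ⁱ⁺ʲ·Mᵢⱼ:
C = 
  [  0,  15, -15]
  [-12, -24,   4]
  [-12,  -9,   9]

adj(A) = Cᵀ:
adj(A) = 
  [  0, -12, -12]
  [ 15, -24,  -9]
  [-15,   4,   9]

A⁻¹ = (1/60) · adj(A):
A⁻¹ = 
  [    0,  -1/5,  -1/5]
  [  1/4,  -2/5, -3/20]
  [ -1/4,  1/15,  3/20]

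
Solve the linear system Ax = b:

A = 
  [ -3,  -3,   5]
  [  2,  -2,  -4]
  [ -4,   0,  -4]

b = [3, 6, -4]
Row reduce the augmented matrix [A|b]:
R2 → R2 + (2/3)·R1
R3 → R3 - (4/3)·R1
R3 → R3 + (1)·R2
REF = 
  [   -3,    -3,     5,     3]
  [    0,    -4,  -2/3,     8]
  [    0,     0, -34/3,     0]

Back-substitution:
x₃ = 0 / (-34/3) = 0
x₂ = (8 - (-2/3)(0)) / (-4) = -2
x₁ = (3 - (-3)(-2) - (5)(0)) / (-3) = 1

x = [1, -2, 0]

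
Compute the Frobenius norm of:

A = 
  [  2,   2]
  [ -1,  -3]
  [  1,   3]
||A||_F = 5.292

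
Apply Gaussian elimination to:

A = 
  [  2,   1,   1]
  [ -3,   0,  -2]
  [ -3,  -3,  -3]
Row operations:
R2 → R2 + (3/2)·R1
R3 → R3 + (3/2)·R1
R3 → R3 + (1)·R2

Resulting echelon form:
REF = 
  [   2,    1,    1]
  [   0,  3/2, -1/2]
  [   0,    0,   -2]

Rank = 3 (number of non-zero pivot rows).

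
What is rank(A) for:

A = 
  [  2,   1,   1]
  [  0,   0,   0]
rank(A) = 1

Row reduce:
(no row operations needed)
REF = 
  [  2,   1,   1]
  [  0,   0,   0]
Pivot columns: 1 → 1 pivot.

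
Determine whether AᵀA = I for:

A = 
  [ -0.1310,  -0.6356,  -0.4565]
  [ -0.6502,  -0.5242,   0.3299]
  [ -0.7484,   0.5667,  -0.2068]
No

AᵀA = 
  [  1,   0,   0.0001]
  [  0,   0.9999,   0]
  [  0.0001,   0,   0.3600]
≠ I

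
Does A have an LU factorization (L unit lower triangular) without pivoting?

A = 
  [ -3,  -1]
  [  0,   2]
Yes.
A[1,1] = -3 ≠ 0, so Gaussian elimination proceeds without a row swap: multiplier ℓ₂₁ = (0)/(-3) = 0, and U[2,2] = 2 - (0)(-1) = 2.
L = 
  [  1,   0]
  [  0,   1]
U = 
  [ -3,  -1]
  [  0,   2]
Check row 2 of LU: [(0)(-3), (0)(-1) + 2] = [0, 2] = row 2 of A ✓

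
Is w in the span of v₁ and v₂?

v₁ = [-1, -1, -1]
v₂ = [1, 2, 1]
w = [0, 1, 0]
Yes

Form the augmented matrix and row-reduce:
[v₁|v₂|w] = 
  [ -1,   1,   0]
  [ -1,   2,   1]
  [ -1,   1,   0]
R2 → R2 - (1)·R1
R3 → R3 - (1)·R1
REF = 
  [ -1,   1,   0]
  [  0,   1,   1]
  [  0,   0,   0]

No row of the form [0 0 | nonzero], so the system is consistent. Back-substitution gives c₁ = 1, c₂ = 1: w = (1)·v₁ + (1)·v₂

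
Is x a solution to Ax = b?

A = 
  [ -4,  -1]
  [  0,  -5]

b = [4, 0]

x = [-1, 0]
Yes

Ax = [4, 0] = b ✓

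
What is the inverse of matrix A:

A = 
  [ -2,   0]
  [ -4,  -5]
det(A) = (-2)(-5) - (0)(-4) = 10
For a 2×2 matrix, A⁻¹ = (1/det(A)) · [[d, -b], [-c, a]]
    = (1/10) · [[-5, 0], [4, -2]]

A⁻¹ = 
  [-1/2,    0]
  [ 2/5, -1/5]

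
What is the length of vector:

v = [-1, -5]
5.099

||v||₂ = √((-1)² + (-5)²) = √26 = 5.099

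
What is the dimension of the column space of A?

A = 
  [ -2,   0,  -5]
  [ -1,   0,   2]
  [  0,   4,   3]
Row reduce:
R2 → R2 - (1/2)·R1
Swap R2 ↔ R3
REF = 
  [ -2,   0,  -5]
  [  0,   4,   3]
  [  0,   0, 9/2]
Pivot columns: 1, 2, 3 → 3 pivots.
dim(Col(A)) = number of pivot columns = 3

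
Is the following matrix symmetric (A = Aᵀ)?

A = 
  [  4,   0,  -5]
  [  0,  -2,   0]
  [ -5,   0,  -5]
Yes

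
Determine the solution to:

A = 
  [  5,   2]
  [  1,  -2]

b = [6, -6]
x = [0, 3]

Row reduce the augmented matrix [A|b]:
R2 → R2 - (1/5)·R1
REF = 
  [    5,     2,     6]
  [    0, -12/5, -36/5]

Back-substitution:
x₂ = (-36/5) / (-12/5) = 3
x₁ = (6 - (2)(3)) / 5 = 0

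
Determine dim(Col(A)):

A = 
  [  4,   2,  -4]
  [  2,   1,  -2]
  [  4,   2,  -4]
dim(Col(A)) = 1

Row reduce:
R2 → R2 - (1/2)·R1
R3 → R3 - (1)·R1
REF = 
  [  4,   2,  -4]
  [  0,   0,   0]
  [  0,   0,   0]
Pivot columns: 1 → 1 pivot.
dim(Col(A)) = number of pivot columns = 1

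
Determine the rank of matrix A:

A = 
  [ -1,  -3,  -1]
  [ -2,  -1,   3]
rank(A) = 2

Row reduce:
R2 → R2 - (2)·R1
REF = 
  [ -1,  -3,  -1]
  [  0,   5,   5]
Pivot columns: 1, 2 → 2 pivots.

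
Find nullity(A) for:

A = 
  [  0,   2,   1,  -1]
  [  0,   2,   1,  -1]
nullity(A) = 3

Row reduce:
R2 → R2 - (1)·R1
REF = 
  [  0,   2,   1,  -1]
  [  0,   0,   0,   0]
Pivot columns: 2 → 1 pivot.
rank(A) = 1, so nullity(A) = 4 - 1 = 3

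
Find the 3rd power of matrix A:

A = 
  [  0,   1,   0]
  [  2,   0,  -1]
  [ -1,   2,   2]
A² = A·A:
A²[1,1] = (0)(0) + (1)(2) + (0)(-1) = 2
A²[1,2] = (0)(1) + (1)(0) + (0)(2) = 0
A²[1,3] = (0)(0) + (1)(-1) + (0)(2) = -1
A²[2,1] = (2)(0) + (0)(2) + (-1)(-1) = 1
A²[2,2] = (2)(1) + (0)(0) + (-1)(2) = 0
A²[2,3] = (2)(0) + (0)(-1) + (-1)(2) = -2
A²[3,1] = (-1)(0) + (2)(2) + (2)(-1) = 2
A²[3,2] = (-1)(1) + (2)(0) + (2)(2) = 3
A²[3,3] = (-1)(0) + (2)(-1) + (2)(2) = 2
A² = 
  [  2,   0,  -1]
  [  1,   0,  -2]
  [  2,   3,   2]

A^3 = A^2·A:
A^3[1,1] = (2)(0) + (0)(2) + (-1)(-1) = 1
A^3[1,2] = (2)(1) + (0)(0) + (-1)(2) = 0
A^3[1,3] = (2)(0) + (0)(-1) + (-1)(2) = -2
A^3[2,1] = (1)(0) + (0)(2) + (-2)(-1) = 2
A^3[2,2] = (1)(1) + (0)(0) + (-2)(2) = -3
A^3[2,3] = (1)(0) + (0)(-1) + (-2)(2) = -4
A^3[3,1] = (2)(0) + (3)(2) + (2)(-1) = 4
A^3[3,2] = (2)(1) + (3)(0) + (2)(2) = 6
A^3[3,3] = (2)(0) + (3)(-1) + (2)(2) = 1
A^3 = 
  [  1,   0,  -2]
  [  2,  -3,  -4]
  [  4,   6,   1]

Therefore
A^3 = 
  [  1,   0,  -2]
  [  2,  -3,  -4]
  [  4,   6,   1]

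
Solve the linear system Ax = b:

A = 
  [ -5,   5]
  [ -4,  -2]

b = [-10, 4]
x = [0, -2]

Row reduce the augmented matrix [A|b]:
R2 → R2 - (4/5)·R1
REF = 
  [ -5,   5, -10]
  [  0,  -6,  12]

Back-substitution:
x₂ = 12 / (-6) = -2
x₁ = (-10 - (5)(-2)) / (-5) = 0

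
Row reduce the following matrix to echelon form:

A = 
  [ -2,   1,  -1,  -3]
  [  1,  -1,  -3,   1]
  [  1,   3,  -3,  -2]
Row operations:
R2 → R2 + (1/2)·R1
R3 → R3 + (1/2)·R1
R3 → R3 + (7)·R2

Resulting echelon form:
REF = 
  [  -2,    1,   -1,   -3]
  [   0, -1/2, -7/2, -1/2]
  [   0,    0,  -28,   -7]

Rank = 3 (number of non-zero pivot rows).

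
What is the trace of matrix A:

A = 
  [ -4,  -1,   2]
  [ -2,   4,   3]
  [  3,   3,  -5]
-5

tr(A) = -4 + 4 + -5 = -5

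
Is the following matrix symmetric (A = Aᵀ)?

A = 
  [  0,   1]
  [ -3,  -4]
No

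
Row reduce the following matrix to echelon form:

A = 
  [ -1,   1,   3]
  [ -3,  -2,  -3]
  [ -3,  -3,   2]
Row operations:
R2 → R2 - (3)·R1
R3 → R3 - (3)·R1
R3 → R3 - (6/5)·R2

Resulting echelon form:
REF = 
  [  -1,    1,    3]
  [   0,   -5,  -12]
  [   0,    0, 37/5]

Rank = 3 (number of non-zero pivot rows).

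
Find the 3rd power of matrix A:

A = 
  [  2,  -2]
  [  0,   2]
A^3 = 
  [  8, -24]
  [  0,   8]

A² = A·A:
A²[1,1] = (2)(2) + (-2)(0) = 4
A²[1,2] = (2)(-2) + (-2)(2) = -8
A²[2,1] = (0)(2) + (2)(0) = 0
A²[2,2] = (0)(-2) + (2)(2) = 4
A² = 
  [  4,  -8]
  [  0,   4]

A^3 = A^2·A:
A^3[1,1] = (4)(2) + (-8)(0) = 8
A^3[1,2] = (4)(-2) + (-8)(2) = -24
A^3[2,1] = (0)(2) + (4)(0) = 0
A^3[2,2] = (0)(-2) + (4)(2) = 8
A^3 = 
  [  8, -24]
  [  0,   8]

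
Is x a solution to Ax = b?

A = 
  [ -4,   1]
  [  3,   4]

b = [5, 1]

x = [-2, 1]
No

Ax = [9, -2] ≠ b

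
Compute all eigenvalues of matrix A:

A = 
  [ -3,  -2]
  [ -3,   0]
tr(A) = -3, det(A) = -6
Characteristic polynomial: λ² - tr(A)λ + det(A) = λ² + 3λ - 6
λ² + 3λ - 6 = 0  ⇒  λ = (-3 ± √((3)² - 4·(-6)))/2 = (-3 ± √(33))/2
  = (-3 + √33)/2,  (-3 - √33)/2

λ = (-3 + √33)/2, (-3 - √33)/2  (≈ 1.372, -4.372)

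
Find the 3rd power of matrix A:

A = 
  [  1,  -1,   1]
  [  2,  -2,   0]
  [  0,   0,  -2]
A² = A·A:
A²[1,1] = (1)(1) + (-1)(2) + (1)(0) = -1
A²[1,2] = (1)(-1) + (-1)(-2) + (1)(0) = 1
A²[1,3] = (1)(1) + (-1)(0) + (1)(-2) = -1
A²[2,1] = (2)(1) + (-2)(2) + (0)(0) = -2
A²[2,2] = (2)(-1) + (-2)(-2) + (0)(0) = 2
A²[2,3] = (2)(1) + (-2)(0) + (0)(-2) = 2
A²[3,1] = (0)(1) + (0)(2) + (-2)(0) = 0
A²[3,2] = (0)(-1) + (0)(-2) + (-2)(0) = 0
A²[3,3] = (0)(1) + (0)(0) + (-2)(-2) = 4
A² = 
  [ -1,   1,  -1]
  [ -2,   2,   2]
  [  0,   0,   4]

A^3 = A^2·A:
A^3[1,1] = (-1)(1) + (1)(2) + (-1)(0) = 1
A^3[1,2] = (-1)(-1) + (1)(-2) + (-1)(0) = -1
A^3[1,3] = (-1)(1) + (1)(0) + (-1)(-2) = 1
A^3[2,1] = (-2)(1) + (2)(2) + (2)(0) = 2
A^3[2,2] = (-2)(-1) + (2)(-2) + (2)(0) = -2
A^3[2,3] = (-2)(1) + (2)(0) + (2)(-2) = -6
A^3[3,1] = (0)(1) + (0)(2) + (4)(0) = 0
A^3[3,2] = (0)(-1) + (0)(-2) + (4)(0) = 0
A^3[3,3] = (0)(1) + (0)(0) + (4)(-2) = -8
A^3 = 
  [  1,  -1,   1]
  [  2,  -2,  -6]
  [  0,   0,  -8]

Therefore
A^3 = 
  [  1,  -1,   1]
  [  2,  -2,  -6]
  [  0,   0,  -8]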